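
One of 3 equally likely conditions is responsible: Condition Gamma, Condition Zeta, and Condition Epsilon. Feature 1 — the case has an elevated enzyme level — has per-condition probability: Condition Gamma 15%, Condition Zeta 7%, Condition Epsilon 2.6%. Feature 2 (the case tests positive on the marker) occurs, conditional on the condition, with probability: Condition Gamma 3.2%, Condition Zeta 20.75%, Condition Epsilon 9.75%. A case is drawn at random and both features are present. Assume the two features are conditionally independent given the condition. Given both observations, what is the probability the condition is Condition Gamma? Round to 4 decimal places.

With a uniform prior (1/3 each), posterior ∝ likelihood:
  Condition Gamma: 0.15 × 0.032 = 0.0048
  Condition Zeta: 0.07 × 0.2075 = 0.014525
  Condition Epsilon: 0.026 × 0.0975 = 0.002535
Sum = 0.02186.
P(Condition Gamma | evidence) = 0.0048 / 0.02186 ≈ 0.2196.

0.2196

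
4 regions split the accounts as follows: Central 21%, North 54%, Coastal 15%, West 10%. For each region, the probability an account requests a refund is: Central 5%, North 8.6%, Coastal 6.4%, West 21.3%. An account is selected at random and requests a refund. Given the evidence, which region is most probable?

North

Prior × likelihood for each hypothesis:
  Central: 0.21 × 0.05 = 0.0105
  North: 0.54 × 0.086 = 0.04644
  Coastal: 0.15 × 0.064 = 0.0096
  West: 0.1 × 0.213 = 0.0213
Normalizing constant = 0.08784.
Largest term belongs to North, so North is most probable.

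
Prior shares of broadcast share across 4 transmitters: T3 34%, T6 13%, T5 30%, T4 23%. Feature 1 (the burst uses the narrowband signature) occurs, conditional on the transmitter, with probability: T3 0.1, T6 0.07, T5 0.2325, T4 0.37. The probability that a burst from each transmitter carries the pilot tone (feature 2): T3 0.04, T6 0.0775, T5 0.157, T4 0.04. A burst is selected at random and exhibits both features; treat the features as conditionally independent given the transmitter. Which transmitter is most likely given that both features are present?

T5

Unnormalized posteriors (prior × likelihood):
  T3: 0.34 × 0.1 × 0.04 = 0.00136
  T6: 0.13 × 0.07 × 0.0775 = 0.00070525
  T5: 0.3 × 0.2325 × 0.157 = 0.01095075
  T4: 0.23 × 0.37 × 0.04 = 0.003404
Total = 0.01642.
Largest term belongs to T5, so T5 is most probable.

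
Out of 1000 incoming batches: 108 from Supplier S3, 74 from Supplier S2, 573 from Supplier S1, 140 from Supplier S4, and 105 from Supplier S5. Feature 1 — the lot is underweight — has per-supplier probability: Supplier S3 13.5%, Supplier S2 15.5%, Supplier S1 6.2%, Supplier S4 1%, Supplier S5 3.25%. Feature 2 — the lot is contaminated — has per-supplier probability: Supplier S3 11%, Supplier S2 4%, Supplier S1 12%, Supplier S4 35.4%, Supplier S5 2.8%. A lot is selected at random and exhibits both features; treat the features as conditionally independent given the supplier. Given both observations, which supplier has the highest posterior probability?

By Bayes' rule, posterior ∝ prior × likelihood:
  Supplier S3: 0.108 × 0.135 × 0.11 = 0.0016038
  Supplier S2: 0.074 × 0.155 × 0.04 = 0.0004588
  Supplier S1: 0.573 × 0.062 × 0.12 = 0.00426312
  Supplier S4: 0.14 × 0.01 × 0.354 = 0.0004956
  Supplier S5: 0.105 × 0.0325 × 0.028 = 0.00009555
Normalizing constant = 0.00691687.
Largest term belongs to Supplier S1, so Supplier S1 is most probable.

Supplier S1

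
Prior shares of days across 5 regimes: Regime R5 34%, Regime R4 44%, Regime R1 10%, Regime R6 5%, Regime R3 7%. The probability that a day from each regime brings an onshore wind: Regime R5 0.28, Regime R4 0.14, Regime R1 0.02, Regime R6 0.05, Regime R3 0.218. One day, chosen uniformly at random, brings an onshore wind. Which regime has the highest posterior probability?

Regime R5

By Bayes' rule, posterior ∝ prior × likelihood:
  Regime R5: 0.34 × 0.28 = 0.0952
  Regime R4: 0.44 × 0.14 = 0.0616
  Regime R1: 0.1 × 0.02 = 0.002
  Regime R6: 0.05 × 0.05 = 0.0025
  Regime R3: 0.07 × 0.218 = 0.01526
Sum = 0.17656.
Largest term belongs to Regime R5, so Regime R5 is most probable.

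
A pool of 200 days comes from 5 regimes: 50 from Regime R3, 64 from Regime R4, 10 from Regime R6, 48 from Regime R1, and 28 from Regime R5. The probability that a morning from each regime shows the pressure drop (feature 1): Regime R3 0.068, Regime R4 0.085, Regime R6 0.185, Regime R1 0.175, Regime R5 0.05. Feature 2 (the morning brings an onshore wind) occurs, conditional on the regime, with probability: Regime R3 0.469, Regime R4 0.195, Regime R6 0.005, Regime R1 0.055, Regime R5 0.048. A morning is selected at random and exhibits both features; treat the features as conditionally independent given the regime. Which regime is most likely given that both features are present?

Regime R3

Unnormalized posteriors (prior × likelihood):
  Regime R3: 0.25 × 0.068 × 0.469 = 0.007973
  Regime R4: 0.32 × 0.085 × 0.195 = 0.005304
  Regime R6: 0.05 × 0.185 × 0.005 = 0.00004625
  Regime R1: 0.24 × 0.175 × 0.055 = 0.00231
  Regime R5: 0.14 × 0.05 × 0.048 = 0.000336
Total = 0.01596925.
Largest term belongs to Regime R3, so Regime R3 is most probable.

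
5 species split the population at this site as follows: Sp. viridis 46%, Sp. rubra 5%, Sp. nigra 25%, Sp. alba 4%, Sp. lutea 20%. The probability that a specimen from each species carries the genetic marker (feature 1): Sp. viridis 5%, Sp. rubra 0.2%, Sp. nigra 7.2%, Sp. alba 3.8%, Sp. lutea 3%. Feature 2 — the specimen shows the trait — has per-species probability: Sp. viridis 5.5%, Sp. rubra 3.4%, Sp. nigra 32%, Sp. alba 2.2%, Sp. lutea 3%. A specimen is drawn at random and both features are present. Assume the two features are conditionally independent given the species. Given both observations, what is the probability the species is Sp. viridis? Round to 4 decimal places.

0.1747

Prior × likelihood for each hypothesis:
  Sp. viridis: 0.46 × 0.05 × 0.055 = 0.001265
  Sp. rubra: 0.05 × 0.002 × 0.034 = 0.0000034
  Sp. nigra: 0.25 × 0.072 × 0.32 = 0.00576
  Sp. alba: 0.04 × 0.038 × 0.022 = 0.00003344
  Sp. lutea: 0.2 × 0.03 × 0.03 = 0.00018
Total = 0.00724184.
P(Sp. viridis | evidence) = 0.001265 / 0.00724184 ≈ 0.1747.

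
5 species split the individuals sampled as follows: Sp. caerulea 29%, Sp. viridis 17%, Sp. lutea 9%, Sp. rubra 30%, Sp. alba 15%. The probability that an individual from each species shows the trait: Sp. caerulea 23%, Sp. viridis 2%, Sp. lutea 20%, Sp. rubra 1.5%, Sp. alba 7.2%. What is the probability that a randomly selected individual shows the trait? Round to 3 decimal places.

0.103

Compute prior × likelihood for every hypothesis:
  Sp. caerulea: 0.29 × 0.23 = 0.0667
  Sp. viridis: 0.17 × 0.02 = 0.0034
  Sp. lutea: 0.09 × 0.2 = 0.018
  Sp. rubra: 0.3 × 0.015 = 0.0045
  Sp. alba: 0.15 × 0.072 = 0.0108
P(trait) = 0.0667 + 0.0034 + 0.018 + 0.0045 + 0.0108 = 0.1034 → 0.103.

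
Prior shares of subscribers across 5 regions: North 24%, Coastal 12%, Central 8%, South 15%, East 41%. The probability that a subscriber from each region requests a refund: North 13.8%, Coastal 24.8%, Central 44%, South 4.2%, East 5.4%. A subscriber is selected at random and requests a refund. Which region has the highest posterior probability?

Prior × likelihood for each hypothesis:
  North: 0.24 × 0.138 = 0.03312
  Coastal: 0.12 × 0.248 = 0.02976
  Central: 0.08 × 0.44 = 0.0352
  South: 0.15 × 0.042 = 0.0063
  East: 0.41 × 0.054 = 0.02214
Sum = 0.12652.
Largest term belongs to Central, so Central is most probable.

Central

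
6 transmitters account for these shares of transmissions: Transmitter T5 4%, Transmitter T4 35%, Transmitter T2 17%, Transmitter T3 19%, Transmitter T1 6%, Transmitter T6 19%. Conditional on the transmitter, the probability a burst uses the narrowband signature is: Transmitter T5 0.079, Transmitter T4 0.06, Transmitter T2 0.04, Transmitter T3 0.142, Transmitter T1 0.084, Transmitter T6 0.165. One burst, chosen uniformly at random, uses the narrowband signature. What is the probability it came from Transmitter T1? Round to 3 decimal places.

0.053

By Bayes' rule, posterior ∝ prior × likelihood:
  Transmitter T5: 0.04 × 0.079 = 0.00316
  Transmitter T4: 0.35 × 0.06 = 0.021
  Transmitter T2: 0.17 × 0.04 = 0.0068
  Transmitter T3: 0.19 × 0.142 = 0.02698
  Transmitter T1: 0.06 × 0.084 = 0.00504
  Transmitter T6: 0.19 × 0.165 = 0.03135
Sum = 0.09433.
P(Transmitter T1 | evidence) = 0.00504 / 0.09433 ≈ 0.053.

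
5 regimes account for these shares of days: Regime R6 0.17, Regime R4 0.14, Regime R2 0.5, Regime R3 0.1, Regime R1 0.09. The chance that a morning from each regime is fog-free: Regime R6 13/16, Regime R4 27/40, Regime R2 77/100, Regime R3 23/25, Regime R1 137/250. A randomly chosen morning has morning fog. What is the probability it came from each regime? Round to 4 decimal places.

Regime R6 0.1322, Regime R4 0.1888, Regime R2 0.4771, Regime R3 0.0332, Regime R1 0.1688

Taking complements, P(fog | each) = Regime R6 0.1875, Regime R4 0.325, Regime R2 0.23, Regime R3 0.08, Regime R1 0.452.
Prior × likelihood for each hypothesis:
  Regime R6: 0.17 × 0.1875 = 0.031875
  Regime R4: 0.14 × 0.325 = 0.0455
  Regime R2: 0.5 × 0.23 = 0.115
  Regime R3: 0.1 × 0.08 = 0.008
  Regime R1: 0.09 × 0.452 = 0.04068
Sum = 0.241055.
P(Regime R6 | fog) = 0.031875/0.241055 ≈ 0.1322
P(Regime R4 | fog) = 0.0455/0.241055 ≈ 0.1888
P(Regime R2 | fog) = 0.115/0.241055 ≈ 0.4771
P(Regime R3 | fog) = 0.008/0.241055 ≈ 0.0332
P(Regime R1 | fog) = 0.04068/0.241055 ≈ 0.1688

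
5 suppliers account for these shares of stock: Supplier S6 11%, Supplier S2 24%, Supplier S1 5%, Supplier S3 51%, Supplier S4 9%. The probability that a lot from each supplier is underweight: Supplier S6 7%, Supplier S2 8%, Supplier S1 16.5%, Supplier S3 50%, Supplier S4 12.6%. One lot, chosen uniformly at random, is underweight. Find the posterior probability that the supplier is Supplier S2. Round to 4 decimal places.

0.0637

Compute prior × likelihood for every hypothesis:
  Supplier S6: 0.11 × 0.07 = 0.0077
  Supplier S2: 0.24 × 0.08 = 0.0192
  Supplier S1: 0.05 × 0.165 = 0.00825
  Supplier S3: 0.51 × 0.5 = 0.255
  Supplier S4: 0.09 × 0.126 = 0.01134
Sum = 0.30149.
P(Supplier S2 | evidence) = 0.0192 / 0.30149 ≈ 0.0637.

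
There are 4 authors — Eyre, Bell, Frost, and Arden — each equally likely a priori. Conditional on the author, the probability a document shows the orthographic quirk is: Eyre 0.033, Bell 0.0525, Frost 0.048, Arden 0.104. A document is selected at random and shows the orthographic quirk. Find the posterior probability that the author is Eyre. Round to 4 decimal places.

Since the prior is uniform, the posterior is proportional to the likelihood:
  Eyre: 0.033
  Bell: 0.0525
  Frost: 0.048
  Arden: 0.104
Total = 0.2375.
P(Eyre | evidence) = 0.033 / 0.2375 ≈ 0.1389.

0.1389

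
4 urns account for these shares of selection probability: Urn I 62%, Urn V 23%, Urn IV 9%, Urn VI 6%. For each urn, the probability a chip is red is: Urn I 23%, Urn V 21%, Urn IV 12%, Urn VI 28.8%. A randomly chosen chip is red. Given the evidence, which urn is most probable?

Compute prior × likelihood for every hypothesis:
  Urn I: 0.62 × 0.23 = 0.1426
  Urn V: 0.23 × 0.21 = 0.0483
  Urn IV: 0.09 × 0.12 = 0.0108
  Urn VI: 0.06 × 0.288 = 0.01728
Total = 0.21898.
Largest term belongs to Urn I, so Urn I is most probable.

Urn I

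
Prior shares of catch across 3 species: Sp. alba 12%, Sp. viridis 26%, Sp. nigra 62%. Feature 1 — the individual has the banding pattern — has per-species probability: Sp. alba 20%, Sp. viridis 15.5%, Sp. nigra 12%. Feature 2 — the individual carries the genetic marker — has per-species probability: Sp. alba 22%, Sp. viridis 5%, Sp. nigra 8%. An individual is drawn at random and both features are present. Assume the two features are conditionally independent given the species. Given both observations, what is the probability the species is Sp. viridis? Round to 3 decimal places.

Prior × likelihood for each hypothesis:
  Sp. alba: 0.12 × 0.2 × 0.22 = 0.00528
  Sp. viridis: 0.26 × 0.155 × 0.05 = 0.002015
  Sp. nigra: 0.62 × 0.12 × 0.08 = 0.005952
Normalizing constant = 0.013247.
P(Sp. viridis | evidence) = 0.002015 / 0.013247 ≈ 0.152.

0.152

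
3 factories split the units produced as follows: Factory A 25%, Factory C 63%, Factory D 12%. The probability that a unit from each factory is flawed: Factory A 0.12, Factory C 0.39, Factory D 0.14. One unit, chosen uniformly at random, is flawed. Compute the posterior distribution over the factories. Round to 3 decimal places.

Unnormalized posteriors (prior × likelihood):
  Factory A: 0.25 × 0.12 = 0.03
  Factory C: 0.63 × 0.39 = 0.2457
  Factory D: 0.12 × 0.14 = 0.0168
Sum = 0.2925.
P(Factory A | flawed) = 0.03/0.2925 ≈ 0.103
P(Factory C | flawed) = 0.2457/0.2925 ≈ 0.840
P(Factory D | flawed) = 0.0168/0.2925 ≈ 0.057

Factory A 0.103, Factory C 0.840, Factory D 0.057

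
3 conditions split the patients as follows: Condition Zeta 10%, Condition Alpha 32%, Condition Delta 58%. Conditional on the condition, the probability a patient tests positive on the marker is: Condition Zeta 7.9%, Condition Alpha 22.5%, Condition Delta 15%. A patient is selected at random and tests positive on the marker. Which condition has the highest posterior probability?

Compute prior × likelihood for every hypothesis:
  Condition Zeta: 0.1 × 0.079 = 0.0079
  Condition Alpha: 0.32 × 0.225 = 0.072
  Condition Delta: 0.58 × 0.15 = 0.087
Sum = 0.1669.
Largest term belongs to Condition Delta, so Condition Delta is most probable.

Condition Delta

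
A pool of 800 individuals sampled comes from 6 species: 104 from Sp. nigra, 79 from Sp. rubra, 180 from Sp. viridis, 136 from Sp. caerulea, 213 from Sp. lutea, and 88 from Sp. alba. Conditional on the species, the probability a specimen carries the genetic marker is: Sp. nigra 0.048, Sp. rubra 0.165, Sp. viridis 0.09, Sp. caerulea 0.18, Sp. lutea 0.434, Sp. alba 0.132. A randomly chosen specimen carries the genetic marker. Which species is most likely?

Prior × likelihood for each hypothesis:
  Sp. nigra: 0.13 × 0.048 = 0.00624
  Sp. rubra: 0.09875 × 0.165 = 0.01629375
  Sp. viridis: 0.225 × 0.09 = 0.02025
  Sp. caerulea: 0.17 × 0.18 = 0.0306
  Sp. lutea: 0.26625 × 0.434 = 0.1155525
  Sp. alba: 0.11 × 0.132 = 0.01452
Sum = 0.20345625.
Largest term belongs to Sp. lutea, so Sp. lutea is most probable.

Sp. lutea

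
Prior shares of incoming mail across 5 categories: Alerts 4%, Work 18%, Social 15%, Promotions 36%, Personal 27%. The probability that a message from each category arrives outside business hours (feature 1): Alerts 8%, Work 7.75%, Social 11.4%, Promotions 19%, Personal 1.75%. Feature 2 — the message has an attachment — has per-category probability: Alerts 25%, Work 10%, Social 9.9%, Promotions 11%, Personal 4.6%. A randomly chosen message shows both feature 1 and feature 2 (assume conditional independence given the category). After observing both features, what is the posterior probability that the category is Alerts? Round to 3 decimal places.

Compute prior × likelihood for every hypothesis:
  Alerts: 0.04 × 0.08 × 0.25 = 0.0008
  Work: 0.18 × 0.0775 × 0.1 = 0.001395
  Social: 0.15 × 0.114 × 0.099 = 0.0016929
  Promotions: 0.36 × 0.19 × 0.11 = 0.007524
  Personal: 0.27 × 0.0175 × 0.046 = 0.00021735
Sum = 0.01162925.
P(Alerts | evidence) = 0.0008 / 0.01162925 ≈ 0.069.

0.069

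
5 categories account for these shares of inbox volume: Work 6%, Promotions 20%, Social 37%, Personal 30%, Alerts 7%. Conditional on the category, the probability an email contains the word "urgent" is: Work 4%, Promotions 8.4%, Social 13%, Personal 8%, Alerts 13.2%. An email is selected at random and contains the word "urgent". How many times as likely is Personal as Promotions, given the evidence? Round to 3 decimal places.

1.429

By Bayes' rule, posterior ∝ prior × likelihood:
  Work: 0.06 × 0.04 = 0.0024
  Promotions: 0.2 × 0.084 = 0.0168
  Social: 0.37 × 0.13 = 0.0481
  Personal: 0.3 × 0.08 = 0.024
  Alerts: 0.07 × 0.132 = 0.00924
Total = 0.10054.
The ratio is 0.024 / 0.0168 (the normalizer cancels) = 1.429.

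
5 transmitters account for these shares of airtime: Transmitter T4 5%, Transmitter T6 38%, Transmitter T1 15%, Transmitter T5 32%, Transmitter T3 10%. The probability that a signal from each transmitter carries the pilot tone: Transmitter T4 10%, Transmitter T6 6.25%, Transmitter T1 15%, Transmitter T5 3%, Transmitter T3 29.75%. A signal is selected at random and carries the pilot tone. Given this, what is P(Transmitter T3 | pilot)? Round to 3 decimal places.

By Bayes' rule, posterior ∝ prior × likelihood:
  Transmitter T4: 0.05 × 0.1 = 0.005
  Transmitter T6: 0.38 × 0.0625 = 0.02375
  Transmitter T1: 0.15 × 0.15 = 0.0225
  Transmitter T5: 0.32 × 0.03 = 0.0096
  Transmitter T3: 0.1 × 0.2975 = 0.02975
Sum = 0.0906.
P(Transmitter T3 | evidence) = 0.02975 / 0.0906 ≈ 0.328.

0.328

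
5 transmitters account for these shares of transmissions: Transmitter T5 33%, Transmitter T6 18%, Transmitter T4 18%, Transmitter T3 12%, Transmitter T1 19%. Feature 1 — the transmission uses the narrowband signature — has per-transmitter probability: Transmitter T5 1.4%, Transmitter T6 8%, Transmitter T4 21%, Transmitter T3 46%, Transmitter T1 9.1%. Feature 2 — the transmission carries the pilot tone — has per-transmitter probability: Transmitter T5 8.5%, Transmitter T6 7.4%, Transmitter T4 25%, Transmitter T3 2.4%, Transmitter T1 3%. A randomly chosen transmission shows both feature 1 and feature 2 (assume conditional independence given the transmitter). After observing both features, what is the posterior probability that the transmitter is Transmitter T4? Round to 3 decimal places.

Compute prior × likelihood for every hypothesis:
  Transmitter T5: 0.33 × 0.014 × 0.085 = 0.0003927
  Transmitter T6: 0.18 × 0.08 × 0.074 = 0.0010656
  Transmitter T4: 0.18 × 0.21 × 0.25 = 0.00945
  Transmitter T3: 0.12 × 0.46 × 0.024 = 0.0013248
  Transmitter T1: 0.19 × 0.091 × 0.03 = 0.0005187
Total = 0.0127518.
P(Transmitter T4 | evidence) = 0.00945 / 0.0127518 ≈ 0.741.

0.741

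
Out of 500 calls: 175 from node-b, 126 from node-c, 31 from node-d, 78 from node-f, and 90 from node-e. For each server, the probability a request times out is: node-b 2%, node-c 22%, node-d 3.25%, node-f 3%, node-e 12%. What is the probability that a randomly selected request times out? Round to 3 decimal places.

By Bayes' rule, posterior ∝ prior × likelihood:
  node-b: 0.35 × 0.02 = 0.007
  node-c: 0.252 × 0.22 = 0.05544
  node-d: 0.062 × 0.0325 = 0.002015
  node-f: 0.156 × 0.03 = 0.00468
  node-e: 0.18 × 0.12 = 0.0216
P(timeout) = 0.007 + 0.05544 + 0.002015 + 0.00468 + 0.0216 = 0.090735 → 0.091.

0.091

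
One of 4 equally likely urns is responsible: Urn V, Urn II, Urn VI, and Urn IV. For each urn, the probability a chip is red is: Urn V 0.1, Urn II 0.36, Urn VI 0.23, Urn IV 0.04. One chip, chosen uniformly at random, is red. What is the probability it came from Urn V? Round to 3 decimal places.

0.137

Since the prior is uniform, the posterior is proportional to the likelihood:
  Urn V: 0.1
  Urn II: 0.36
  Urn VI: 0.23
  Urn IV: 0.04
Sum = 0.73.
P(Urn V | evidence) = 0.1 / 0.73 ≈ 0.137.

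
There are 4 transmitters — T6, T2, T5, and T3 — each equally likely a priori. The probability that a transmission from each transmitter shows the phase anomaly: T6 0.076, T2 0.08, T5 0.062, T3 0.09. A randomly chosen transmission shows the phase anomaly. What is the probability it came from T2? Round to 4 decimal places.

0.2597

Since the prior is uniform, the posterior is proportional to the likelihood:
  T6: 0.076
  T2: 0.08
  T5: 0.062
  T3: 0.09
Normalizing constant = 0.308.
P(T2 | evidence) = 0.08 / 0.308 ≈ 0.2597.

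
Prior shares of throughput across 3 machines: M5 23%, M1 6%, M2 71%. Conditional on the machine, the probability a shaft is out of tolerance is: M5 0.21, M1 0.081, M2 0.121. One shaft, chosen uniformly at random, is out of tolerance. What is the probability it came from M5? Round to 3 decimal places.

Unnormalized posteriors (prior × likelihood):
  M5: 0.23 × 0.21 = 0.0483
  M1: 0.06 × 0.081 = 0.00486
  M2: 0.71 × 0.121 = 0.08591
Normalizing constant = 0.13907.
P(M5 | evidence) = 0.0483 / 0.13907 ≈ 0.347.

0.347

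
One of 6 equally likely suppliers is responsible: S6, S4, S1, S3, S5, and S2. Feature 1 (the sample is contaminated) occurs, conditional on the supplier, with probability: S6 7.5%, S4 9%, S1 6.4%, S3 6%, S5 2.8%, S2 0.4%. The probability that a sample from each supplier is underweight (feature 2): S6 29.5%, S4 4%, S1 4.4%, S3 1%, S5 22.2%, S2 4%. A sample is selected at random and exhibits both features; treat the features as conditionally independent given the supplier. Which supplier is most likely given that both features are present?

S6

Since the prior is uniform, the posterior is proportional to the likelihood:
  S6: 0.075 × 0.295 = 0.022125
  S4: 0.09 × 0.04 = 0.0036
  S1: 0.064 × 0.044 = 0.002816
  S3: 0.06 × 0.01 = 0.0006
  S5: 0.028 × 0.222 = 0.006216
  S2: 0.004 × 0.04 = 0.00016
Sum = 0.035517.
Largest term belongs to S6, so S6 is most probable.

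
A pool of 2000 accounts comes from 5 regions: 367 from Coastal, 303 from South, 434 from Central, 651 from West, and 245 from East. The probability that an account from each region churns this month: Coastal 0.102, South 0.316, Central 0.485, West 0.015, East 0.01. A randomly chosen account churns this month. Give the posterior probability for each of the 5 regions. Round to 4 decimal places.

Compute prior × likelihood for every hypothesis:
  Coastal: 0.1835 × 0.102 = 0.018717
  South: 0.1515 × 0.316 = 0.047874
  Central: 0.217 × 0.485 = 0.105245
  West: 0.3255 × 0.015 = 0.0048825
  East: 0.1225 × 0.01 = 0.001225
Sum = 0.1779435.
P(Coastal | churn) = 0.018717/0.1779435 ≈ 0.1052
P(South | churn) = 0.047874/0.1779435 ≈ 0.2690
P(Central | churn) = 0.105245/0.1779435 ≈ 0.5915
P(West | churn) = 0.0048825/0.1779435 ≈ 0.0274
P(East | churn) = 0.001225/0.1779435 ≈ 0.0069

Coastal 0.1052, South 0.2690, Central 0.5915, West 0.0274, East 0.0069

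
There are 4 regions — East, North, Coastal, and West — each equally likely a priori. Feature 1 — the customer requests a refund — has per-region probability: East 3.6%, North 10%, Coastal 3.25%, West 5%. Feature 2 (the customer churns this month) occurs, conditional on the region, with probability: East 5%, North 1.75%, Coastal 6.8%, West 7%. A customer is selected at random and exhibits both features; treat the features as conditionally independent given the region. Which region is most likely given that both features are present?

Since the prior is uniform, the posterior is proportional to the likelihood:
  East: 0.036 × 0.05 = 0.0018
  North: 0.1 × 0.0175 = 0.00175
  Coastal: 0.0325 × 0.068 = 0.00221
  West: 0.05 × 0.07 = 0.0035
Total = 0.00926.
Largest term belongs to West, so West is most probable.

West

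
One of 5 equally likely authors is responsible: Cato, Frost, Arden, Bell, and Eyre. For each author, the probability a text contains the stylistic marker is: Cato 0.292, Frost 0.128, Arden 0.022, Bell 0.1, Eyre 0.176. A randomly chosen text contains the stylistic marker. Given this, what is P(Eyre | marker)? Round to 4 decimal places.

0.2451

With a uniform prior (1/5 each), posterior ∝ likelihood:
  Cato: 0.292
  Frost: 0.128
  Arden: 0.022
  Bell: 0.1
  Eyre: 0.176
Total = 0.718.
P(Eyre | evidence) = 0.176 / 0.718 ≈ 0.2451.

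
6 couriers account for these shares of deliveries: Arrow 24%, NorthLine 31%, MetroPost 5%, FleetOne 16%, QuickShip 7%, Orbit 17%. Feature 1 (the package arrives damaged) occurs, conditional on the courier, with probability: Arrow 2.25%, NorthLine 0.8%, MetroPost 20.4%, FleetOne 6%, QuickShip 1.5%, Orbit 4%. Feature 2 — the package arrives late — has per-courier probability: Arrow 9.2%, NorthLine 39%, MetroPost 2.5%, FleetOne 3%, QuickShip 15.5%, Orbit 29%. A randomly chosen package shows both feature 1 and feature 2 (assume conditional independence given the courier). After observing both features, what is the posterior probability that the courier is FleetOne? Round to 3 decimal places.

By Bayes' rule, posterior ∝ prior × likelihood:
  Arrow: 0.24 × 0.0225 × 0.092 = 0.0004968
  NorthLine: 0.31 × 0.008 × 0.39 = 0.0009672
  MetroPost: 0.05 × 0.204 × 0.025 = 0.000255
  FleetOne: 0.16 × 0.06 × 0.03 = 0.000288
  QuickShip: 0.07 × 0.015 × 0.155 = 0.00016275
  Orbit: 0.17 × 0.04 × 0.29 = 0.001972
Total = 0.00414175.
P(FleetOne | evidence) = 0.000288 / 0.00414175 ≈ 0.070.

0.070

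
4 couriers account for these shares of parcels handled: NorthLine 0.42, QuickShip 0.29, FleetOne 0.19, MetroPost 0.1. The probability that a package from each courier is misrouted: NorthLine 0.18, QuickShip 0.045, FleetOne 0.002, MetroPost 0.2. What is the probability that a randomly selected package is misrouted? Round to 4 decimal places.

Compute prior × likelihood for every hypothesis:
  NorthLine: 0.42 × 0.18 = 0.0756
  QuickShip: 0.29 × 0.045 = 0.01305
  FleetOne: 0.19 × 0.002 = 0.00038
  MetroPost: 0.1 × 0.2 = 0.02
P(misrouted) = 0.0756 + 0.01305 + 0.00038 + 0.02 = 0.10903 → 0.1090.

0.1090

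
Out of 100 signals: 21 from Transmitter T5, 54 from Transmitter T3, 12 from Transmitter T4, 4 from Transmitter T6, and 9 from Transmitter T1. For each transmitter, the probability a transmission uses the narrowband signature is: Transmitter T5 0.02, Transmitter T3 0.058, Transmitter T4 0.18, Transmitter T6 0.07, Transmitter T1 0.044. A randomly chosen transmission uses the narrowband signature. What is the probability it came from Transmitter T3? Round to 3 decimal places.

0.490

Compute prior × likelihood for every hypothesis:
  Transmitter T5: 0.21 × 0.02 = 0.0042
  Transmitter T3: 0.54 × 0.058 = 0.03132
  Transmitter T4: 0.12 × 0.18 = 0.0216
  Transmitter T6: 0.04 × 0.07 = 0.0028
  Transmitter T1: 0.09 × 0.044 = 0.00396
Sum = 0.06388.
P(Transmitter T3 | evidence) = 0.03132 / 0.06388 ≈ 0.490.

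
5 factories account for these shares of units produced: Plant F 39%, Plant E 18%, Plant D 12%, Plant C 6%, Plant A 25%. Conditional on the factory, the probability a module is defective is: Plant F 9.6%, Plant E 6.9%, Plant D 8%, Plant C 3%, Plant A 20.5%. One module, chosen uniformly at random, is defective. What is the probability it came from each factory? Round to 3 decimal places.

Compute prior × likelihood for every hypothesis:
  Plant F: 0.39 × 0.096 = 0.03744
  Plant E: 0.18 × 0.069 = 0.01242
  Plant D: 0.12 × 0.08 = 0.0096
  Plant C: 0.06 × 0.03 = 0.0018
  Plant A: 0.25 × 0.205 = 0.05125
Normalizing constant = 0.11251.
P(Plant F | defective) = 0.03744/0.11251 ≈ 0.333
P(Plant E | defective) = 0.01242/0.11251 ≈ 0.110
P(Plant D | defective) = 0.0096/0.11251 ≈ 0.085
P(Plant C | defective) = 0.0018/0.11251 ≈ 0.016
P(Plant A | defective) = 0.05125/0.11251 ≈ 0.456
(Check: 0.333+0.110+0.085+0.016+0.456 = 1.000.)

Plant F 0.333, Plant E 0.110, Plant D 0.085, Plant C 0.016, Plant A 0.456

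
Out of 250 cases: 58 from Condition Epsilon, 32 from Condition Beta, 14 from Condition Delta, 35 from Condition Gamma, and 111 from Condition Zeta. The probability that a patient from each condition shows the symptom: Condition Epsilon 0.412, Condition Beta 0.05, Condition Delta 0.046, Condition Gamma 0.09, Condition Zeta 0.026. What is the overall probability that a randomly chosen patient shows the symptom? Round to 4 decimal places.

By Bayes' rule, posterior ∝ prior × likelihood:
  Condition Epsilon: 0.232 × 0.412 = 0.095584
  Condition Beta: 0.128 × 0.05 = 0.0064
  Condition Delta: 0.056 × 0.046 = 0.002576
  Condition Gamma: 0.14 × 0.09 = 0.0126
  Condition Zeta: 0.444 × 0.026 = 0.011544
P(symptomatic) = 0.095584 + 0.0064 + 0.002576 + 0.0126 + 0.011544 = 0.128704 → 0.1287.

0.1287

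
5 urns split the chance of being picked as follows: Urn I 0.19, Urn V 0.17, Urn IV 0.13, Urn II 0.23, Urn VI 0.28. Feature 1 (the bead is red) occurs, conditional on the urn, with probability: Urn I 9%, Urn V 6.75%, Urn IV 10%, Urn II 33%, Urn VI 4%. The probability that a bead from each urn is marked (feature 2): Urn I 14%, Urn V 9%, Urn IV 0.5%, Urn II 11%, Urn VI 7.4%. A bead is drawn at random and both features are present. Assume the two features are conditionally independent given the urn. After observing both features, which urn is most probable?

Unnormalized posteriors (prior × likelihood):
  Urn I: 0.19 × 0.09 × 0.14 = 0.002394
  Urn V: 0.17 × 0.0675 × 0.09 = 0.00103275
  Urn IV: 0.13 × 0.1 × 0.005 = 0.000065
  Urn II: 0.23 × 0.33 × 0.11 = 0.008349
  Urn VI: 0.28 × 0.04 × 0.074 = 0.0008288
Total = 0.01266955.
Largest term belongs to Urn II, so Urn II is most probable.

Urn II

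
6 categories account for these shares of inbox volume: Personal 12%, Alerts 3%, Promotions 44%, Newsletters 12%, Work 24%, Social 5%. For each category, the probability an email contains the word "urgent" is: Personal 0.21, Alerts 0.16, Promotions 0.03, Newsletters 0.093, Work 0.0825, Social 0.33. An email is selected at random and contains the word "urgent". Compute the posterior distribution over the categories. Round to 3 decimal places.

Personal 0.278, Alerts 0.053, Promotions 0.146, Newsletters 0.123, Work 0.218, Social 0.182

Compute prior × likelihood for every hypothesis:
  Personal: 0.12 × 0.21 = 0.0252
  Alerts: 0.03 × 0.16 = 0.0048
  Promotions: 0.44 × 0.03 = 0.0132
  Newsletters: 0.12 × 0.093 = 0.01116
  Work: 0.24 × 0.0825 = 0.0198
  Social: 0.05 × 0.33 = 0.0165
Normalizing constant = 0.09066.
P(Personal | urgent-flag) = 0.0252/0.09066 ≈ 0.278
P(Alerts | urgent-flag) = 0.0048/0.09066 ≈ 0.053
P(Promotions | urgent-flag) = 0.0132/0.09066 ≈ 0.146
P(Newsletters | urgent-flag) = 0.01116/0.09066 ≈ 0.123
P(Work | urgent-flag) = 0.0198/0.09066 ≈ 0.218
P(Social | urgent-flag) = 0.0165/0.09066 ≈ 0.182
(Check: 0.278+0.053+0.146+0.123+0.218+0.182 = 1.000.)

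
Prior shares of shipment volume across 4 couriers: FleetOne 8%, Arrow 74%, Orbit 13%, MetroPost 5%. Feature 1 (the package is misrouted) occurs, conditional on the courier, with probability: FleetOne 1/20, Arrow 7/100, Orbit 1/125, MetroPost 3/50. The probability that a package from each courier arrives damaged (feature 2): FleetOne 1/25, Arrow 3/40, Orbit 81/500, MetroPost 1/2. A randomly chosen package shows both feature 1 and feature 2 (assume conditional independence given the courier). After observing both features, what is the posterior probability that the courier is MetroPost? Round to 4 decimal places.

Prior × likelihood for each hypothesis:
  FleetOne: 0.08 × 0.05 × 0.04 = 0.00016
  Arrow: 0.74 × 0.07 × 0.075 = 0.003885
  Orbit: 0.13 × 0.008 × 0.162 = 0.00016848
  MetroPost: 0.05 × 0.06 × 0.5 = 0.0015
Normalizing constant = 0.00571348.
P(MetroPost | evidence) = 0.0015 / 0.00571348 ≈ 0.2625.

0.2625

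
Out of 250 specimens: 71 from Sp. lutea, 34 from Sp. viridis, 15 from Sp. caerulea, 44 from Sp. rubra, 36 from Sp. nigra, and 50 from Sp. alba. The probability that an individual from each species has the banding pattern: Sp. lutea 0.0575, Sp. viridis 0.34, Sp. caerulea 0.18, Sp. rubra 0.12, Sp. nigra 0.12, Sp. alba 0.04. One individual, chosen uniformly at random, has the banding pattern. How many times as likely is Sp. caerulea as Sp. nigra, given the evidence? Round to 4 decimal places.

0.6250

Prior × likelihood for each hypothesis:
  Sp. lutea: 0.284 × 0.0575 = 0.01633
  Sp. viridis: 0.136 × 0.34 = 0.04624
  Sp. caerulea: 0.06 × 0.18 = 0.0108
  Sp. rubra: 0.176 × 0.12 = 0.02112
  Sp. nigra: 0.144 × 0.12 = 0.01728
  Sp. alba: 0.2 × 0.04 = 0.008
Normalizing constant = 0.11977.
The ratio is 0.0108 / 0.01728 (the normalizer cancels) = 0.6250.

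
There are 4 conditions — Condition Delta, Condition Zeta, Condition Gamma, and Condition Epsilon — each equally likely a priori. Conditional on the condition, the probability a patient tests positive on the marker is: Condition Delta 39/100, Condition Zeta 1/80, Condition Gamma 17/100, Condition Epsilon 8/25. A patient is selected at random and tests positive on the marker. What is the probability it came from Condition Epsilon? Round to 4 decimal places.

With a uniform prior (1/4 each), posterior ∝ likelihood:
  Condition Delta: 0.39
  Condition Zeta: 0.0125
  Condition Gamma: 0.17
  Condition Epsilon: 0.32
Sum = 0.8925.
P(Condition Epsilon | evidence) = 0.32 / 0.8925 ≈ 0.3585.

0.3585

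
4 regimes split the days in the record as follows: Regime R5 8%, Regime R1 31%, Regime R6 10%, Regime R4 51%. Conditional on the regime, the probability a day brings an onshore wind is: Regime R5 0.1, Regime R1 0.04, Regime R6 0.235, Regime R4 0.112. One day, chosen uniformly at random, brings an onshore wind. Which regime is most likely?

Regime R4

By Bayes' rule, posterior ∝ prior × likelihood:
  Regime R5: 0.08 × 0.1 = 0.008
  Regime R1: 0.31 × 0.04 = 0.0124
  Regime R6: 0.1 × 0.235 = 0.0235
  Regime R4: 0.51 × 0.112 = 0.05712
Total = 0.10102.
Largest term belongs to Regime R4, so Regime R4 is most probable.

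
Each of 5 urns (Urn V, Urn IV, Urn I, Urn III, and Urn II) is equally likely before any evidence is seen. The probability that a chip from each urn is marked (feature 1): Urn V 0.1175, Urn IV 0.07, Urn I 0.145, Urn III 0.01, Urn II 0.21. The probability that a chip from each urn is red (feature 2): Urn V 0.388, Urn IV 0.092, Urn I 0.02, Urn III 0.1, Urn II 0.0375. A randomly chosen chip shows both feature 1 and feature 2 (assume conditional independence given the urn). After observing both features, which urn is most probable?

With a uniform prior (1/5 each), posterior ∝ likelihood:
  Urn V: 0.1175 × 0.388 = 0.04559
  Urn IV: 0.07 × 0.092 = 0.00644
  Urn I: 0.145 × 0.02 = 0.0029
  Urn III: 0.01 × 0.1 = 0.001
  Urn II: 0.21 × 0.0375 = 0.007875
Total = 0.063805.
Largest term belongs to Urn V, so Urn V is most probable.

Urn V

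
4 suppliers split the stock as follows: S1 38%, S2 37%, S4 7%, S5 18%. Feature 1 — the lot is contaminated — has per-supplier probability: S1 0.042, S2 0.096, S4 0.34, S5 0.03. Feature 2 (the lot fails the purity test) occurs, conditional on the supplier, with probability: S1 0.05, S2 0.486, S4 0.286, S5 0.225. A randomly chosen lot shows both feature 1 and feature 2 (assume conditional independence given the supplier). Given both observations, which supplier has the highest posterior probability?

S2

Unnormalized posteriors (prior × likelihood):
  S1: 0.38 × 0.042 × 0.05 = 0.000798
  S2: 0.37 × 0.096 × 0.486 = 0.01726272
  S4: 0.07 × 0.34 × 0.286 = 0.0068068
  S5: 0.18 × 0.03 × 0.225 = 0.001215
Total = 0.02608252.
Largest term belongs to S2, so S2 is most probable.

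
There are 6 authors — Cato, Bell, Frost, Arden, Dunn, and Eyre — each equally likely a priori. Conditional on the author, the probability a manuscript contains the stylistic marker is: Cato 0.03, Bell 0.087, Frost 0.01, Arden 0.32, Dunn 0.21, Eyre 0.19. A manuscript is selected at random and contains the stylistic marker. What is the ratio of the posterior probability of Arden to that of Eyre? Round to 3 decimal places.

1.684

With a uniform prior (1/6 each), posterior ∝ likelihood:
  Cato: 0.03
  Bell: 0.087
  Frost: 0.01
  Arden: 0.32
  Dunn: 0.21
  Eyre: 0.19
Normalizing constant = 0.847.
The ratio is 0.32 / 0.19 (the normalizer cancels) = 1.684.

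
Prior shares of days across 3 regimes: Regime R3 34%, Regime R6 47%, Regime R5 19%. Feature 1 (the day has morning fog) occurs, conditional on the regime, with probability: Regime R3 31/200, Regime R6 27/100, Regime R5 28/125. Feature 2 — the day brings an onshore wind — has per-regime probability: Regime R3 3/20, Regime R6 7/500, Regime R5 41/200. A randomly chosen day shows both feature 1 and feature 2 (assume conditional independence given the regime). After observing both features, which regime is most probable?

Regime R5

Compute prior × likelihood for every hypothesis:
  Regime R3: 0.34 × 0.155 × 0.15 = 0.007905
  Regime R6: 0.47 × 0.27 × 0.014 = 0.0017766
  Regime R5: 0.19 × 0.224 × 0.205 = 0.0087248
Sum = 0.0184064.
Largest term belongs to Regime R5, so Regime R5 is most probable.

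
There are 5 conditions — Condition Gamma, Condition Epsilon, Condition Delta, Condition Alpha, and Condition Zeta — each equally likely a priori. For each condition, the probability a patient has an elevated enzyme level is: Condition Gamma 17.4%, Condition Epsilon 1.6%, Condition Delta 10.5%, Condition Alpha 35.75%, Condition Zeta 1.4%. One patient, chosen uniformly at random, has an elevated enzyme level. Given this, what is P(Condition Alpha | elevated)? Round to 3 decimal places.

Since the prior is uniform, the posterior is proportional to the likelihood:
  Condition Gamma: 0.174
  Condition Epsilon: 0.016
  Condition Delta: 0.105
  Condition Alpha: 0.3575
  Condition Zeta: 0.014
Total = 0.6665.
P(Condition Alpha | evidence) = 0.3575 / 0.6665 ≈ 0.536.

0.536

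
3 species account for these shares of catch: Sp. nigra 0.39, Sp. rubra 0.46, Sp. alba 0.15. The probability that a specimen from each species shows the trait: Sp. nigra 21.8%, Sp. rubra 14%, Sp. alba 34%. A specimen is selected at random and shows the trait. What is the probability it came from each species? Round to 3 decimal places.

Sp. nigra 0.424, Sp. rubra 0.321, Sp. alba 0.254

Prior × likelihood for each hypothesis:
  Sp. nigra: 0.39 × 0.218 = 0.08502
  Sp. rubra: 0.46 × 0.14 = 0.0644
  Sp. alba: 0.15 × 0.34 = 0.051
Sum = 0.20042.
P(Sp. nigra | trait) = 0.08502/0.20042 ≈ 0.424
P(Sp. rubra | trait) = 0.0644/0.20042 ≈ 0.321
P(Sp. alba | trait) = 0.051/0.20042 ≈ 0.254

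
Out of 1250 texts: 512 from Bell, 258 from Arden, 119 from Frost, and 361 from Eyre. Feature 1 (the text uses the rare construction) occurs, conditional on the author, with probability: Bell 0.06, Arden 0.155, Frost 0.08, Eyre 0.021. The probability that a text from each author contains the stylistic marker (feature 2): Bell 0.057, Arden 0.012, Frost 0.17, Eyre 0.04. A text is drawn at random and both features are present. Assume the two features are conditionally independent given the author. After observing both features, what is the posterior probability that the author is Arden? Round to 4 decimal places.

Prior × likelihood for each hypothesis:
  Bell: 0.4096 × 0.06 × 0.057 = 0.001400832
  Arden: 0.2064 × 0.155 × 0.012 = 0.000383904
  Frost: 0.0952 × 0.08 × 0.17 = 0.00129472
  Eyre: 0.2888 × 0.021 × 0.04 = 0.000242592
Total = 0.003322048.
P(Arden | evidence) = 0.000383904 / 0.003322048 ≈ 0.1156.

0.1156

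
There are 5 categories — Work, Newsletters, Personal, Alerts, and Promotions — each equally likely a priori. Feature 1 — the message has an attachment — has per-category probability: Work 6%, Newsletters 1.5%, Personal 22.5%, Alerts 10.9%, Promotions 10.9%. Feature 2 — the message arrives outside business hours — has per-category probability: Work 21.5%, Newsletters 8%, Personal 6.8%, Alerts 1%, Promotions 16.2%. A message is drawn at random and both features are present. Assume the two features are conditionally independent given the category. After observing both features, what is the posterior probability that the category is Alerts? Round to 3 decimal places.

0.023

Since the prior is uniform, the posterior is proportional to the likelihood:
  Work: 0.06 × 0.215 = 0.0129
  Newsletters: 0.015 × 0.08 = 0.0012
  Personal: 0.225 × 0.068 = 0.0153
  Alerts: 0.109 × 0.01 = 0.00109
  Promotions: 0.109 × 0.162 = 0.017658
Total = 0.048148.
P(Alerts | evidence) = 0.00109 / 0.048148 ≈ 0.023.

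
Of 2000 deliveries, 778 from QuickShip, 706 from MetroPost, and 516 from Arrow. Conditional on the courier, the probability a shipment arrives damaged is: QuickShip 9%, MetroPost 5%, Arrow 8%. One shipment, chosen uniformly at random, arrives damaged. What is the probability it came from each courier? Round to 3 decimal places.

Prior × likelihood for each hypothesis:
  QuickShip: 0.389 × 0.09 = 0.03501
  MetroPost: 0.353 × 0.05 = 0.01765
  Arrow: 0.258 × 0.08 = 0.02064
Sum = 0.0733.
P(QuickShip | damaged) = 0.03501/0.0733 ≈ 0.478
P(MetroPost | damaged) = 0.01765/0.0733 ≈ 0.241
P(Arrow | damaged) = 0.02064/0.0733 ≈ 0.282
(Check: 0.478+0.241+0.282 = 1.001.)

QuickShip 0.478, MetroPost 0.241, Arrow 0.282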